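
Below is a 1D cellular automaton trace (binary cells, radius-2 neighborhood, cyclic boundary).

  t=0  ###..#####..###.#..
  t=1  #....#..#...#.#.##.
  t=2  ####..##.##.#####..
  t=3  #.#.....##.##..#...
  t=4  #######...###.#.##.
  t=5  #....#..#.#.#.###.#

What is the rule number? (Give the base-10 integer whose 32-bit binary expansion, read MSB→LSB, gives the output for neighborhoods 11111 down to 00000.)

1761025955

  nb #####: next=.  (t=0,i=7, bit31=0)
  nb ####.: next=#  (t=0,i=8, bit30=1)
  nb ###.#: next=#  (t=0,i=14, bit29=1)
  nb ###..: next=.  (t=0,i=2, bit28=0)
  nb ##.##: next=#  (t=2,i=8, bit27=1)
  nb ##.#.: next=.  (t=0,i=15, bit26=0)
  nb ##..#: next=.  (t=0,i=3, bit25=0)
  nb ##...: next=.  (t=4,i=7, bit24=0)
  nb #.###: next=#  (t=2,i=12, bit23=1)
  nb #.##.: next=#  (t=1,i=16, bit22=1)
  nb #.#.#: next=#  (t=1,i=14, bit21=1)
  nb #.#..: next=#  (t=0,i=16, bit20=1)
  nb #..##: next=.  (t=0,i=4, bit19=0)
  nb #..#.: next=#  (t=1,i=7, bit18=1)
  nb #...#: next=#  (t=1,i=10, bit17=1)
  nb #....: next=#  (t=1,i=2, bit16=1)
  nb .####: next=.  (t=0,i=6, bit15=0)
  nb .###.: next=.  (t=0,i=1, bit14=0)
  nb .##.#: next=.  (t=1,i=17, bit13=0)
  nb .##..: next=#  (t=3,i=12, bit12=1)
  nb .#.##: next=#  (t=1,i=15, bit11=1)
  nb .#.#.: next=#  (t=1,i=13, bit10=1)
  nb .#..#: next=#  (t=0,i=17, bit9=1)
  nb .#...: next=#  (t=1,i=1, bit8=1)
  nb ..###: next=#  (t=0,i=0, bit7=1)
  nb ..##.: next=.  (t=2,i=6, bit6=0)
  nb ..#.#: next=#  (t=1,i=12, bit5=1)
  nb ..#..: next=.  (t=1,i=5, bit4=0)
  nb ...##: next=.  (t=3,i=7, bit3=0)
  nb ...#.: next=.  (t=1,i=4, bit2=0)
  nb ....#: next=#  (t=1,i=3, bit1=1)
  nb .....: next=#  (t=3,i=5, bit0=1)
  bits 01101000111101110001111110100011 = 1761025955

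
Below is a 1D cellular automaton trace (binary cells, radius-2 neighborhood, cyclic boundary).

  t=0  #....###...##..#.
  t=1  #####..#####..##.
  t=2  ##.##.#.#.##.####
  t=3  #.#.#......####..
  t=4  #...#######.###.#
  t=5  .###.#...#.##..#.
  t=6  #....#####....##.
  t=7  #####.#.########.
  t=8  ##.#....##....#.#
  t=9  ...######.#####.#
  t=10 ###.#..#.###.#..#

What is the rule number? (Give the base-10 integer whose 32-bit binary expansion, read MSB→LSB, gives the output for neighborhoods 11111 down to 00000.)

  ##### -> .   bit 31 = 0  t=1,i=2
  ####. -> #   bit 30 = 1  t=1,i=3
  ###.# -> .   bit 29 = 0  t=2,i=1
  ###.. -> #   bit 28 = 1  t=0,i=7
  ##.## -> #   bit 27 = 1  t=1,i=16
  ##.#. -> .   bit 26 = 0  t=2,i=5
  ##..# -> .   bit 25 = 0  t=0,i=13
  ##... -> #   bit 24 = 1  t=0,i=8
  #.### -> #   bit 23 = 1  t=1,i=0
  #.##. -> .   bit 22 = 0  t=2,i=3
  #.#.# -> .   bit 21 = 0  t=2,i=6
  #.#.. -> #   bit 20 = 1  t=0,i=0
  #..## -> #   bit 19 = 1  t=1,i=6
  #..#. -> #   bit 18 = 1  t=0,i=14
  #...# -> #   bit 17 = 1  t=0,i=9
  #.... -> #   bit 16 = 1  t=0,i=2
  .#### -> #   bit 15 = 1  t=1,i=1
  .###. -> .   bit 14 = 0  t=0,i=6
  .##.# -> #   bit 13 = 1  t=1,i=15
  .##.. -> .   bit 12 = 0  t=0,i=12
  .#.## -> .   bit 11 = 0  t=2,i=9
  .#.#. -> .   bit 10 = 0  t=0,i=16
  .#..# -> .   bit 9 = 0  t=5,i=16
  .#... -> #   bit 8 = 1  t=0,i=1
  ..### -> .   bit 7 = 0  t=0,i=5
  ..##. -> #   bit 6 = 1  t=0,i=11
  ..#.# -> #   bit 5 = 1  t=0,i=15
  ..#.. -> #   bit 4 = 1  t=5,i=15
  ...## -> #   bit 3 = 1  t=0,i=4
  ...#. -> #   bit 2 = 1  t=5,i=8
  ....# -> #   bit 1 = 1  t=0,i=3
  ..... -> #   bit 0 = 1  t=3,i=7
  bits 01011001100111111010000101111111 = 1503633791

1503633791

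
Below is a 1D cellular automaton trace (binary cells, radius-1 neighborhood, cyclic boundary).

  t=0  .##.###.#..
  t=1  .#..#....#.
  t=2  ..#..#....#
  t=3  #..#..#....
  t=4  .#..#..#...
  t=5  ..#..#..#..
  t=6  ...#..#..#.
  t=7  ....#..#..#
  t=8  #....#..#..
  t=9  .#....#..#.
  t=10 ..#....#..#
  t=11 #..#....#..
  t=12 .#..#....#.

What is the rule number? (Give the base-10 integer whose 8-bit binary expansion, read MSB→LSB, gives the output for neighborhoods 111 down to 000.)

  ###|.  b7=0 t=0,i=5
  ##.|.  b6=0 t=0,i=2
  #.#|.  b5=0 t=0,i=3
  #..|#  b4=1 t=0,i=9
  .##|#  b3=1 t=0,i=1
  .#.|.  b2=0 t=0,i=8
  ..#|.  b1=0 t=0,i=0
  ...|.  b0=0 t=0,i=10
  bits 00011000 = 24

24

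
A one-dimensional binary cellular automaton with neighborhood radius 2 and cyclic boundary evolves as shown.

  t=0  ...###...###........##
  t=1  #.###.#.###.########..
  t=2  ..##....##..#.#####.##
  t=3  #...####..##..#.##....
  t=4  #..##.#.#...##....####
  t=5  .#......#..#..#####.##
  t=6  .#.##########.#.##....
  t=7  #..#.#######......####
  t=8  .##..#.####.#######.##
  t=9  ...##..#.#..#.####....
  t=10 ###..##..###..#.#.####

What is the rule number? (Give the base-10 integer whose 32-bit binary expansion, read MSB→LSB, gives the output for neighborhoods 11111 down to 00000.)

3281339039

  nb #####: next=#  (t=1,i=14, bit31=1)
  nb ####.: next=#  (t=1,i=18, bit30=1)
  nb ###.#: next=.  (t=1,i=4, bit29=0)
  nb ###..: next=.  (t=0,i=5, bit28=0)
  nb ##.##: next=.  (t=1,i=11, bit27=0)
  nb ##.#.: next=.  (t=1,i=5, bit26=0)
  nb ##..#: next=#  (t=1,i=20, bit25=1)
  nb ##...: next=#  (t=0,i=0, bit24=1)
  nb #.###: next=#  (t=1,i=2, bit23=1)
  nb #.##.: next=.  (t=2,i=20, bit22=0)
  nb #.#.#: next=.  (t=1,i=6, bit21=0)
  nb #.#..: next=#  (t=4,i=8, bit20=1)
  nb #..##: next=.  (t=2,i=1, bit19=0)
  nb #..#.: next=#  (t=1,i=21, bit18=1)
  nb #...#: next=.  (t=0,i=1, bit17=0)
  nb #....: next=#  (t=0,i=13, bit16=1)
  nb .####: next=.  (t=1,i=13, bit15=0)
  nb .###.: next=#  (t=0,i=4, bit14=1)
  nb .##.#: next=.  (t=4,i=4, bit13=0)
  nb .##..: next=.  (t=0,i=21, bit12=0)
  nb .#.##: next=.  (t=1,i=1, bit11=0)
  nb .#.#.: next=.  (t=4,i=7, bit10=0)
  nb .#..#: next=#  (t=5,i=9, bit9=1)
  nb .#...: next=.  (t=3,i=1, bit8=0)
  nb ..###: next=#  (t=0,i=3, bit7=1)
  nb ..##.: next=.  (t=0,i=20, bit6=0)
  nb ..#.#: next=.  (t=1,i=0, bit5=0)
  nb ..#..: next=#  (t=3,i=0, bit4=1)
  nb ...##: next=#  (t=0,i=2, bit3=1)
  nb ...#.: next=#  (t=3,i=21, bit2=1)
  nb ....#: next=#  (t=0,i=18, bit1=1)
  nb .....: next=#  (t=0,i=14, bit0=1)
  bits 11000011100101010100001010011111 = 3281339039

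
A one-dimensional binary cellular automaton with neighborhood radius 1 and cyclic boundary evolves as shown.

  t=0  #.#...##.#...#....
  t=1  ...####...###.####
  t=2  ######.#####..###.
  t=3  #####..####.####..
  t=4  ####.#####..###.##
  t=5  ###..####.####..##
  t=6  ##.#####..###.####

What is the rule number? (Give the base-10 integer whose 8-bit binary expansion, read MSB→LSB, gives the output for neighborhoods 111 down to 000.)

155

  [7] ### => #  t=1,i=4
  [6] ##. => .  t=0,i=7
  [5] #.# => .  t=0,i=1
  [4] #.. => #  t=0,i=3
  [3] .## => #  t=0,i=6
  [2] .#. => .  t=0,i=0
  [1] ..# => #  t=0,i=5
  [0] ... => #  t=0,i=4
  bits 10011011 = 155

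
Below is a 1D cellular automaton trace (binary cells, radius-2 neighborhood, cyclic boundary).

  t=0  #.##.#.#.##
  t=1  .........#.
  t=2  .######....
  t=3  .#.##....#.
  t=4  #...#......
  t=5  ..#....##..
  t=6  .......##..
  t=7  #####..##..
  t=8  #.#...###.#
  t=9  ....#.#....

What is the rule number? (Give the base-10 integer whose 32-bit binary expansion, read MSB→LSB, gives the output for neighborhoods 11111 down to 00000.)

2156794049

  [31] ##### => #  t=2,i=3
  [30] ####. => .  t=2,i=5
  [29] ###.# => .  t=0,i=0
  [28] ###.. => .  t=2,i=6
  [27] ##.## => .  t=0,i=1
  [26] ##.#. => .  t=0,i=4
  [25] ##..# => .  t=7,i=5
  [24] ##... => .  t=2,i=7
  [23] #.### => #  t=0,i=9
  [22] #.##. => .  t=0,i=2
  [21] #.#.# => .  t=0,i=5
  [20] #.#.. => .  t=8,i=2
  [19] #..## => #  t=7,i=6
  [18] #..#. => #  t=3,i=0
  [17] #...# => #  t=4,i=2
  [16] #.... => .  t=1,i=0
  [15] .#### => .  t=2,i=2
  [14] .###. => .  t=0,i=10
  [13] .##.# => .  t=0,i=3
  [12] .##.. => #  t=3,i=4
  [11] .#.## => .  t=0,i=8
  [10] .#.#. => .  t=0,i=6
  [9] .#..# => .  t=3,i=10
  [8] .#... => .  t=1,i=10
  [7] ..### => #  t=2,i=1
  [6] ..##. => #  t=5,i=7
  [5] ..#.# => .  t=3,i=1
  [4] ..#.. => .  t=1,i=9
  [3] ...## => .  t=2,i=0
  [2] ...#. => .  t=1,i=8
  [1] ....# => .  t=1,i=7
  [0] ..... => #  t=1,i=1
  bits 10000000100011100001000011000001 = 2156794049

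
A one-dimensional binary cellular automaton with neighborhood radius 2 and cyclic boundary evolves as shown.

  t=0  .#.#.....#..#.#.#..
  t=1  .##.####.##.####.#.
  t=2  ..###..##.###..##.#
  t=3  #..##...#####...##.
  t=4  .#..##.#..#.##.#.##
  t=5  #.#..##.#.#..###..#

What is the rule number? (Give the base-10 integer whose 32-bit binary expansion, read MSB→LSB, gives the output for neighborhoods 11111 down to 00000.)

3181475643

  nb #####: next=#  (t=3,i=10, bit31=1)
  nb ####.: next=.  (t=1,i=6, bit30=0)
  nb ###.#: next=#  (t=1,i=7, bit29=1)
  nb ###..: next=#  (t=2,i=4, bit28=1)
  nb ##.##: next=#  (t=1,i=3, bit27=1)
  nb ##.#.: next=#  (t=1,i=16, bit26=1)
  nb ##..#: next=.  (t=2,i=5, bit25=0)
  nb ##...: next=#  (t=3,i=5, bit24=1)
  nb #.###: next=#  (t=1,i=4, bit23=1)
  nb #.##.: next=.  (t=1,i=9, bit22=0)
  nb #.#.#: next=#  (t=0,i=14, bit21=1)
  nb #.#..: next=.  (t=0,i=3, bit20=0)
  nb #..##: next=.  (t=1,i=0, bit19=0)
  nb #..#.: next=.  (t=0,i=11, bit18=0)
  nb #...#: next=.  (t=0,i=18, bit17=0)
  nb #....: next=#  (t=0,i=5, bit16=1)
  nb .####: next=.  (t=1,i=5, bit15=0)
  nb .###.: next=#  (t=2,i=3, bit14=1)
  nb .##.#: next=#  (t=1,i=2, bit13=1)
  nb .##..: next=#  (t=3,i=4, bit12=1)
  nb .#.##: next=.  (t=4,i=11, bit11=0)
  nb .#.#.: next=#  (t=0,i=2, bit10=1)
  nb .#..#: next=#  (t=0,i=10, bit9=1)
  nb .#...: next=#  (t=0,i=4, bit8=1)
  nb ..###: next=.  (t=2,i=2, bit7=0)
  nb ..##.: next=.  (t=1,i=1, bit6=0)
  nb ..#.#: next=#  (t=0,i=1, bit5=1)
  nb ..#..: next=#  (t=0,i=9, bit4=1)
  nb ...##: next=#  (t=3,i=7, bit3=1)
  nb ...#.: next=.  (t=0,i=0, bit2=0)
  nb ....#: next=#  (t=0,i=7, bit1=1)
  nb .....: next=#  (t=0,i=6, bit0=1)
  bits 10111101101000010111011100111011 = 3181475643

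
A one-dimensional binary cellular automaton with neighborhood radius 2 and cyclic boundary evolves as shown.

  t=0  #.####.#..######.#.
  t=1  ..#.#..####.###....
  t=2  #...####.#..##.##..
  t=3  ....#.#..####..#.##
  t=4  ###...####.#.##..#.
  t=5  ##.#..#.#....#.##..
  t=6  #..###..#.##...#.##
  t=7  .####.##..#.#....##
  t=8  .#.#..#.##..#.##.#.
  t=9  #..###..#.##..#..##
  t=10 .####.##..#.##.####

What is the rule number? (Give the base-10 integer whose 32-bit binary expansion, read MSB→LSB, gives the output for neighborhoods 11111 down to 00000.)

  nb #####: next=#  (t=0,i=12, bit31=1)
  nb ####.: next=#  (t=0,i=4, bit30=1)
  nb ###.#: next=.  (t=0,i=5, bit29=0)
  nb ###..: next=.  (t=1,i=14, bit28=0)
  nb ##.##: next=.  (t=1,i=11, bit27=0)
  nb ##.#.: next=.  (t=0,i=6, bit26=0)
  nb ##..#: next=#  (t=2,i=17, bit25=1)
  nb ##...: next=#  (t=1,i=15, bit24=1)
  nb #.###: next=#  (t=0,i=2, bit23=1)
  nb #.##.: next=#  (t=2,i=15, bit22=1)
  nb #.#.#: next=.  (t=0,i=0, bit21=0)
  nb #.#..: next=#  (t=0,i=7, bit20=1)
  nb #..##: next=#  (t=0,i=9, bit19=1)
  nb #..#.: next=#  (t=2,i=18, bit18=1)
  nb #...#: next=.  (t=2,i=2, bit17=0)
  nb #....: next=#  (t=1,i=16, bit16=1)
  nb .####: next=.  (t=0,i=3, bit15=0)
  nb .###.: next=#  (t=1,i=13, bit14=1)
  nb .##.#: next=.  (t=2,i=13, bit13=0)
  nb .##..: next=.  (t=2,i=16, bit12=0)
  nb .#.##: next=.  (t=0,i=1, bit11=0)
  nb .#.#.: next=.  (t=0,i=18, bit10=0)
  nb .#..#: next=#  (t=0,i=8, bit9=1)
  nb .#...: next=.  (t=2,i=1, bit8=0)
  nb ..###: next=#  (t=0,i=10, bit7=1)
  nb ..##.: next=#  (t=2,i=12, bit6=1)
  nb ..#.#: next=.  (t=1,i=2, bit5=0)
  nb ..#..: next=.  (t=2,i=0, bit4=0)
  nb ...##: next=.  (t=2,i=3, bit3=0)
  nb ...#.: next=.  (t=1,i=1, bit2=0)
  nb ....#: next=#  (t=1,i=0, bit1=1)
  nb .....: next=.  (t=1,i=17, bit0=0)
  bits 11000011110111010100001011000010 = 3286057666

3286057666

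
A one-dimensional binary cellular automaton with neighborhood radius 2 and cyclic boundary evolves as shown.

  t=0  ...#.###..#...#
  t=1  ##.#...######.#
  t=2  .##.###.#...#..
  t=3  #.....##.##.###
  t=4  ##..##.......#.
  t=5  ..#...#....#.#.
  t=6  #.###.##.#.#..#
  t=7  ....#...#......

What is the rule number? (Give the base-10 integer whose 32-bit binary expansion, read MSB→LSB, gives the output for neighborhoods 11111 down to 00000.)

  nb #####: next=.  (t=1,i=9, bit31=0)
  nb ####.: next=.  (t=1,i=11, bit30=0)
  nb ###.#: next=#  (t=1,i=1, bit29=1)
  nb ###..: next=#  (t=0,i=7, bit28=1)
  nb ##.##: next=.  (t=1,i=13, bit27=0)
  nb ##.#.: next=#  (t=1,i=2, bit26=1)
  nb ##..#: next=#  (t=0,i=8, bit25=1)
  nb ##...: next=#  (t=3,i=1, bit24=1)
  nb #.###: next=.  (t=0,i=5, bit23=0)
  nb #.##.: next=.  (t=3,i=9, bit22=0)
  nb #.#.#: next=.  (t=6,i=9, bit21=0)
  nb #.#..: next=.  (t=1,i=3, bit20=0)
  nb #..##: next=.  (t=4,i=3, bit19=0)
  nb #..#.: next=#  (t=0,i=9, bit18=1)
  nb #...#: next=#  (t=0,i=1, bit17=1)
  nb #....: next=.  (t=3,i=2, bit16=0)
  nb .####: next=#  (t=1,i=8, bit15=1)
  nb .###.: next=.  (t=0,i=6, bit14=0)
  nb .##.#: next=.  (t=2,i=2, bit13=0)
  nb .##..: next=.  (t=4,i=1, bit12=0)
  nb .#.##: next=.  (t=0,i=4, bit11=0)
  nb .#.#.: next=.  (t=5,i=12, bit10=0)
  nb .#..#: next=.  (t=6,i=12, bit9=0)
  nb .#...: next=#  (t=0,i=0, bit8=1)
  nb ..###: next=.  (t=1,i=7, bit7=0)
  nb ..##.: next=.  (t=2,i=1, bit6=0)
  nb ..#.#: next=#  (t=0,i=3, bit5=1)
  nb ..#..: next=#  (t=0,i=10, bit4=1)
  nb ...##: next=#  (t=1,i=6, bit3=1)
  nb ...#.: next=.  (t=0,i=2, bit2=0)
  nb ....#: next=#  (t=3,i=4, bit1=1)
  nb .....: next=.  (t=3,i=3, bit0=0)
  bits 00110111000001101000000100111010 = 923173178

923173178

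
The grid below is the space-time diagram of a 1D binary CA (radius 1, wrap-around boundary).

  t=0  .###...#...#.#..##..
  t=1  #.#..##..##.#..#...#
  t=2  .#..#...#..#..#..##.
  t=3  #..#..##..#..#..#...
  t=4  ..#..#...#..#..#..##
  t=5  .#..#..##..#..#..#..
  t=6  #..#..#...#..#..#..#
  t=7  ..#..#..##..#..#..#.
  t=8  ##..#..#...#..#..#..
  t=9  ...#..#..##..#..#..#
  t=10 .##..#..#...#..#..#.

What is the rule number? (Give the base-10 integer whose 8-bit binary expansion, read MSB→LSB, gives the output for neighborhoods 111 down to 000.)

  [7] ### => #  t=0,i=2
  [6] ##. => .  t=0,i=3
  [5] #.# => #  t=0,i=12
  [4] #.. => .  t=0,i=4
  [3] .## => .  t=0,i=1
  [2] .#. => .  t=0,i=7
  [1] ..# => #  t=0,i=0
  [0] ... => #  t=0,i=5
  bits 10100011 = 163

163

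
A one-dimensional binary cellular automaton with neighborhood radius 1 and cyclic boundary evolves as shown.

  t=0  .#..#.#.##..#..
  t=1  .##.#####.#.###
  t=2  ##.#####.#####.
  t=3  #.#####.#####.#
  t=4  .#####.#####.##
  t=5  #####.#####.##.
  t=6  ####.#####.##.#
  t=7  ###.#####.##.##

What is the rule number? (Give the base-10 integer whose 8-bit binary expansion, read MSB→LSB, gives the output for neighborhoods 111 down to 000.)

189

  nb ###: next=#  (t=1,i=5, bit7=1)
  nb ##.: next=.  (t=0,i=9, bit6=0)
  nb #.#: next=#  (t=0,i=5, bit5=1)
  nb #..: next=#  (t=0,i=2, bit4=1)
  nb .##: next=#  (t=0,i=8, bit3=1)
  nb .#.: next=#  (t=0,i=1, bit2=1)
  nb ..#: next=.  (t=0,i=0, bit1=0)
  nb ...: next=#  (t=0,i=14, bit0=1)
  bits 10111101 = 189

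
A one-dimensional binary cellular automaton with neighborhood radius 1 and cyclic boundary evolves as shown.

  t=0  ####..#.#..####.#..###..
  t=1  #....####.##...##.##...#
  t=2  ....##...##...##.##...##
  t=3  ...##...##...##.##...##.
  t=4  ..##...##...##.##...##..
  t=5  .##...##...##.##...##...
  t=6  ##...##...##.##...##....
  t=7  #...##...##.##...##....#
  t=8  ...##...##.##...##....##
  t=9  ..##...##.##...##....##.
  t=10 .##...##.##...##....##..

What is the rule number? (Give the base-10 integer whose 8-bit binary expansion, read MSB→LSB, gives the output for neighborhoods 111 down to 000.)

  ###|.  b7=0 t=0,i=1
  ##.|.  b6=0 t=0,i=3
  #.#|#  b5=1 t=0,i=7
  #..|.  b4=0 t=0,i=4
  .##|#  b3=1 t=0,i=0
  .#.|#  b2=1 t=0,i=6
  ..#|#  b1=1 t=0,i=5
  ...|.  b0=0 t=1,i=2
  bits 00101110 = 46

46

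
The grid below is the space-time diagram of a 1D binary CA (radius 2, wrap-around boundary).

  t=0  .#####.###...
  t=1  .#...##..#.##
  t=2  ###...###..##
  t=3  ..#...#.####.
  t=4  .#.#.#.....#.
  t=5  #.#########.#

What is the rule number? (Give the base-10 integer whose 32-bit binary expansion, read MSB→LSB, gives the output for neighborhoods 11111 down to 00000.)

1048393607

  ##### -> .   bit 31 = 0  t=0,i=3
  ####. -> .   bit 30 = 0  t=0,i=4
  ###.# -> #   bit 29 = 1  t=0,i=5
  ###.. -> #   bit 28 = 1  t=0,i=9
  ##.## -> #   bit 27 = 1  t=0,i=6
  ##.#. -> #   bit 26 = 1  t=1,i=0
  ##..# -> #   bit 25 = 1  t=1,i=7
  ##... -> .   bit 24 = 0  t=0,i=10
  #.### -> .   bit 23 = 0  t=0,i=7
  #.##. -> #   bit 22 = 1  t=1,i=11
  #.#.# -> #   bit 21 = 1  t=4,i=3
  #.#.. -> #   bit 20 = 1  t=1,i=1
  #..## -> #   bit 19 = 1  t=2,i=10
  #..#. -> #   bit 18 = 1  t=1,i=8
  #...# -> .   bit 17 = 0  t=1,i=3
  #.... -> #   bit 16 = 1  t=0,i=11
  .#### -> .   bit 15 = 0  t=0,i=2
  .###. -> .   bit 14 = 0  t=0,i=8
  .##.# -> #   bit 13 = 1  t=1,i=12
  .##.. -> #   bit 12 = 1  t=1,i=6
  .#.## -> .   bit 11 = 0  t=1,i=10
  .#.#. -> #   bit 10 = 1  t=4,i=2
  .#..# -> #   bit 9 = 1  t=4,i=12
  .#... -> #   bit 8 = 1  t=1,i=2
  ..### -> #   bit 7 = 1  t=0,i=1
  ..##. -> .   bit 6 = 0  t=1,i=5
  ..#.# -> .   bit 5 = 0  t=1,i=9
  ..#.. -> .   bit 4 = 0  t=3,i=2
  ...## -> .   bit 3 = 0  t=0,i=0
  ...#. -> #   bit 2 = 1  t=3,i=1
  ....# -> #   bit 1 = 1  t=0,i=12
  ..... -> #   bit 0 = 1  t=4,i=8
  bits 00111110011111010011011110000111 = 1048393607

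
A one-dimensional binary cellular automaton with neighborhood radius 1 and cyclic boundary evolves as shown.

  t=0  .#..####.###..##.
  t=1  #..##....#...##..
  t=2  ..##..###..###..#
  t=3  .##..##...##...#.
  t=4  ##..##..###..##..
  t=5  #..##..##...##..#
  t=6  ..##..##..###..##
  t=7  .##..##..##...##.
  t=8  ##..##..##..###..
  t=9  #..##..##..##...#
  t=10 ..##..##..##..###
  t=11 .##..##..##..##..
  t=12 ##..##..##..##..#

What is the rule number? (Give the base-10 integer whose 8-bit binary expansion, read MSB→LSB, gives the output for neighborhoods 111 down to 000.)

11

  [7] ### => .  t=0,i=5
  [6] ##. => .  t=0,i=7
  [5] #.# => .  t=0,i=8
  [4] #.. => .  t=0,i=2
  [3] .## => #  t=0,i=4
  [2] .#. => .  t=0,i=1
  [1] ..# => #  t=0,i=0
  [0] ... => #  t=1,i=6
  bits 00001011 = 11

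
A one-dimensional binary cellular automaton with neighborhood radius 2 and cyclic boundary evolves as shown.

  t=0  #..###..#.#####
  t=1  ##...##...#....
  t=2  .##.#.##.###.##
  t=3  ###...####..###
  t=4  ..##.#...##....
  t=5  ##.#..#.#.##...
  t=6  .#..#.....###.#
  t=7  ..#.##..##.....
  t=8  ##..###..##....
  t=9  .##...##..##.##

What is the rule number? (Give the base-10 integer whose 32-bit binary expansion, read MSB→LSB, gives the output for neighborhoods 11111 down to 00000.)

  #####|.  b31=0 t=0,i=12
  ####.|.  b30=0 t=0,i=14
  ###.#|.  b29=0 t=2,i=11
  ###..|#  b28=1 t=0,i=0
  ##.##|#  b27=1 t=2,i=0
  ##.#.|.  b26=0 t=2,i=3
  ##..#|#  b25=1 t=0,i=1
  ##...|#  b24=1 t=1,i=2
  #.###|#  b23=1 t=0,i=10
  #.##.|#  b22=1 t=2,i=1
  #.#.#|.  b21=0 t=2,i=4
  #.#..|.  b20=0 t=4,i=5
  #..##|.  b19=0 t=0,i=2
  #..#.|.  b18=0 t=0,i=7
  #...#|.  b17=0 t=1,i=3
  #....|.  b16=0 t=1,i=12
  .####|.  b15=0 t=0,i=11
  .###.|.  b14=0 t=0,i=4
  .##.#|#  b13=1 t=2,i=2
  .##..|#  b12=1 t=1,i=1
  .#.##|.  b11=0 t=0,i=9
  .#.#.|.  b10=0 t=5,i=7
  .#..#|#  b9=1 t=5,i=4
  .#...|#  b8=1 t=1,i=11
  ..###|.  b7=0 t=0,i=3
  ..##.|.  b6=0 t=1,i=0
  ..#.#|.  b5=0 t=0,i=8
  ..#..|#  b4=1 t=1,i=10
  ...##|#  b3=1 t=1,i=4
  ...#.|#  b2=1 t=1,i=9
  ....#|#  b1=1 t=1,i=13
  .....|.  b0=0 t=4,i=13
  bits 00011011110000000011001100011110 = 465580830

465580830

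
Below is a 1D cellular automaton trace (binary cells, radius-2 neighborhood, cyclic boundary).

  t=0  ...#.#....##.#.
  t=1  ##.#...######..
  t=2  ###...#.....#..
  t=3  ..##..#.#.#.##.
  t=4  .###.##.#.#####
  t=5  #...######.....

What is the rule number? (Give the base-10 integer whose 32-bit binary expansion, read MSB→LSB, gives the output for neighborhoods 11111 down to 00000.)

493173370

  nb #####: next=.  (t=1,i=9, bit31=0)
  nb ####.: next=.  (t=1,i=11, bit30=0)
  nb ###.#: next=.  (t=4,i=3, bit29=0)
  nb ###..: next=#  (t=1,i=12, bit28=1)
  nb ##.##: next=#  (t=4,i=0, bit27=1)
  nb ##.#.: next=#  (t=0,i=12, bit26=1)
  nb ##..#: next=.  (t=1,i=13, bit25=0)
  nb ##...: next=#  (t=2,i=3, bit24=1)
  nb #.###: next=.  (t=4,i=1, bit23=0)
  nb #.##.: next=#  (t=3,i=12, bit22=1)
  nb #.#.#: next=#  (t=3,i=8, bit21=1)
  nb #.#..: next=.  (t=0,i=5, bit20=0)
  nb #..##: next=.  (t=1,i=14, bit19=0)
  nb #..#.: next=#  (t=3,i=5, bit18=1)
  nb #...#: next=.  (t=1,i=5, bit17=0)
  nb #....: next=#  (t=0,i=0, bit16=1)
  nb .####: next=.  (t=1,i=8, bit15=0)
  nb .###.: next=.  (t=2,i=1, bit14=0)
  nb .##.#: next=#  (t=0,i=11, bit13=1)
  nb .##..: next=#  (t=3,i=3, bit12=1)
  nb .#.##: next=#  (t=3,i=11, bit11=1)
  nb .#.#.: next=.  (t=0,i=4, bit10=0)
  nb .#..#: next=#  (t=2,i=13, bit9=1)
  nb .#...: next=.  (t=0,i=6, bit8=0)
  nb ..###: next=.  (t=1,i=7, bit7=0)
  nb ..##.: next=#  (t=0,i=10, bit6=1)
  nb ..#.#: next=#  (t=0,i=3, bit5=1)
  nb ..#..: next=#  (t=2,i=6, bit4=1)
  nb ...##: next=#  (t=0,i=9, bit3=1)
  nb ...#.: next=.  (t=0,i=2, bit2=0)
  nb ....#: next=#  (t=0,i=1, bit1=1)
  nb .....: next=.  (t=2,i=9, bit0=0)
  bits 00011101011001010011101001111010 = 493173370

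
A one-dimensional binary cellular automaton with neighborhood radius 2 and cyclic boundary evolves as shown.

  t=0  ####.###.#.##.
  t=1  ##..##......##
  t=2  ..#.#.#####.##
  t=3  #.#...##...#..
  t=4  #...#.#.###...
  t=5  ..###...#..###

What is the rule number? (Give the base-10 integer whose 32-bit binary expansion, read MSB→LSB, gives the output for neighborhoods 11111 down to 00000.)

  nb #####: next=.  (t=2,i=8, bit31=0)
  nb ####.: next=.  (t=0,i=2, bit30=0)
  nb ###.#: next=.  (t=0,i=3, bit29=0)
  nb ###..: next=.  (t=1,i=1, bit28=0)
  nb ##.##: next=#  (t=0,i=4, bit27=1)
  nb ##.#.: next=.  (t=0,i=8, bit26=0)
  nb ##..#: next=#  (t=1,i=2, bit25=1)
  nb ##...: next=#  (t=1,i=6, bit24=1)
  nb #.###: next=#  (t=0,i=0, bit23=1)
  nb #.##.: next=.  (t=0,i=11, bit22=0)
  nb #.#.#: next=.  (t=0,i=9, bit21=0)
  nb #.#..: next=.  (t=3,i=2, bit20=0)
  nb #..##: next=.  (t=1,i=3, bit19=0)
  nb #..#.: next=.  (t=2,i=1, bit18=0)
  nb #...#: next=#  (t=3,i=4, bit17=1)
  nb #....: next=#  (t=1,i=7, bit16=1)
  nb .####: next=#  (t=0,i=1, bit15=1)
  nb .###.: next=.  (t=0,i=6, bit14=0)
  nb .##.#: next=#  (t=0,i=12, bit13=1)
  nb .##..: next=.  (t=1,i=5, bit12=0)
  nb .#.##: next=.  (t=0,i=10, bit11=0)
  nb .#.#.: next=.  (t=2,i=3, bit10=0)
  nb .#..#: next=.  (t=3,i=12, bit9=0)
  nb .#...: next=.  (t=3,i=3, bit8=0)
  nb ..###: next=#  (t=1,i=12, bit7=1)
  nb ..##.: next=#  (t=1,i=4, bit6=1)
  nb ..#.#: next=#  (t=2,i=2, bit5=1)
  nb ..#..: next=.  (t=3,i=11, bit4=0)
  nb ...##: next=.  (t=1,i=11, bit3=0)
  nb ...#.: next=#  (t=3,i=10, bit2=1)
  nb ....#: next=#  (t=1,i=10, bit1=1)
  nb .....: next=#  (t=1,i=8, bit0=1)
  bits 00001011100000111010000011100111 = 193175783

193175783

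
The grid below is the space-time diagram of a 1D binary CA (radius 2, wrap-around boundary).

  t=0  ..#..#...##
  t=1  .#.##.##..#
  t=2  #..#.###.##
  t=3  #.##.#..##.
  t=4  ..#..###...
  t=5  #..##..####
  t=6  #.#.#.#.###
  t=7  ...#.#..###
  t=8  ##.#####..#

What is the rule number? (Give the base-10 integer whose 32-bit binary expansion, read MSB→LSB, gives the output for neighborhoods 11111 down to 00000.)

3655309091

  ##### -> #   bit 31 = 1  t=5,i=9
  ####. -> #   bit 30 = 1  t=5,i=10
  ###.# -> .   bit 29 = 0  t=2,i=7
  ###.. -> #   bit 28 = 1  t=2,i=0
  ##.## -> #   bit 27 = 1  t=1,i=5
  ##.#. -> .   bit 26 = 0  t=3,i=4
  ##..# -> .   bit 25 = 0  t=0,i=0
  ##... -> #   bit 24 = 1  t=4,i=8
  #.### -> #   bit 23 = 1  t=2,i=5
  #.##. -> #   bit 22 = 1  t=1,i=3
  #.#.# -> .   bit 21 = 0  t=1,i=1
  #.#.. -> #   bit 20 = 1  t=3,i=5
  #..## -> #   bit 19 = 1  t=3,i=7
  #..#. -> #   bit 18 = 1  t=0,i=1
  #...# -> #   bit 17 = 1  t=0,i=7
  #.... -> #   bit 16 = 1  t=4,i=9
  .#### -> #   bit 15 = 1  t=5,i=8
  .###. -> .   bit 14 = 0  t=2,i=6
  .##.# -> .   bit 13 = 0  t=1,i=4
  .##.. -> #   bit 12 = 1  t=0,i=10
  .#.## -> .   bit 11 = 0  t=1,i=2
  .#.#. -> #   bit 10 = 1  t=1,i=0
  .#..# -> #   bit 9 = 1  t=0,i=3
  .#... -> #   bit 8 = 1  t=0,i=6
  ..### -> .   bit 7 = 0  t=4,i=5
  ..##. -> .   bit 6 = 0  t=0,i=9
  ..#.# -> #   bit 5 = 1  t=1,i=10
  ..#.. -> .   bit 4 = 0  t=0,i=2
  ...## -> .   bit 3 = 0  t=0,i=8
  ...#. -> .   bit 2 = 0  t=4,i=1
  ....# -> #   bit 1 = 1  t=4,i=0
  ..... -> #   bit 0 = 1  t=4,i=10
  bits 11011001110111111001011100100011 = 3655309091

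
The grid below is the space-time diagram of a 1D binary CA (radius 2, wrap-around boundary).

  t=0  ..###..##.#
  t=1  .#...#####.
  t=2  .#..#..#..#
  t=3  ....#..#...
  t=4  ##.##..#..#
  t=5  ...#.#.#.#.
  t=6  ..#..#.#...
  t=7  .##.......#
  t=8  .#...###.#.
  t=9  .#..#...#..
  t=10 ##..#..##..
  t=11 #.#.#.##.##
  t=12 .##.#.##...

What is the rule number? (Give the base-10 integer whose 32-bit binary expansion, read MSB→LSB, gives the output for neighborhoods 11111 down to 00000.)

2254970973

  nb #####: next=#  (t=1,i=7, bit31=1)
  nb ####.: next=.  (t=1,i=8, bit30=0)
  nb ###.#: next=.  (t=4,i=1, bit29=0)
  nb ###..: next=.  (t=0,i=4, bit28=0)
  nb ##.##: next=.  (t=4,i=2, bit27=0)
  nb ##.#.: next=#  (t=0,i=9, bit26=1)
  nb ##..#: next=#  (t=0,i=5, bit25=1)
  nb ##...: next=.  (t=7,i=3, bit24=0)
  nb #.###: next=.  (t=11,i=9, bit23=0)
  nb #.##.: next=#  (t=4,i=3, bit22=1)
  nb #.#.#: next=#  (t=5,i=5, bit21=1)
  nb #.#..: next=.  (t=0,i=10, bit20=0)
  nb #..##: next=#  (t=0,i=1, bit19=1)
  nb #..#.: next=.  (t=1,i=0, bit18=0)
  nb #...#: next=.  (t=1,i=3, bit17=0)
  nb #....: next=.  (t=3,i=9, bit16=0)
  nb .####: next=.  (t=1,i=6, bit15=0)
  nb .###.: next=.  (t=0,i=3, bit14=0)
  nb .##.#: next=#  (t=0,i=8, bit13=1)
  nb .##..: next=.  (t=4,i=4, bit12=0)
  nb .#.##: next=.  (t=7,i=0, bit11=0)
  nb .#.#.: next=.  (t=2,i=0, bit10=0)
  nb .#..#: next=.  (t=0,i=0, bit9=0)
  nb .#...: next=.  (t=1,i=2, bit8=0)
  nb ..###: next=.  (t=0,i=2, bit7=0)
  nb ..##.: next=#  (t=0,i=7, bit6=1)
  nb ..#.#: next=.  (t=2,i=10, bit5=0)
  nb ..#..: next=#  (t=1,i=1, bit4=1)
  nb ...##: next=#  (t=1,i=4, bit3=1)
  nb ...#.: next=#  (t=3,i=3, bit2=1)
  nb ....#: next=.  (t=3,i=2, bit1=0)
  nb .....: next=#  (t=3,i=0, bit0=1)
  bits 10000110011010000010000001011101 = 2254970973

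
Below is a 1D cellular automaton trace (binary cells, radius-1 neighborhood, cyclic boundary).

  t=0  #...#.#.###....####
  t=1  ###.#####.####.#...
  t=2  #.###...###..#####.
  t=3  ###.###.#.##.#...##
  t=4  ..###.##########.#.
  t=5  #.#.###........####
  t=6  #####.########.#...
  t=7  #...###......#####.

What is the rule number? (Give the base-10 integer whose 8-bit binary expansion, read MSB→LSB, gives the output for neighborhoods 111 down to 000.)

125

  ### -> .   bit 7 = 0  t=0,i=9
  ##. -> #   bit 6 = 1  t=0,i=0
  #.# -> #   bit 5 = 1  t=0,i=5
  #.. -> #   bit 4 = 1  t=0,i=1
  .## -> #   bit 3 = 1  t=0,i=8
  .#. -> #   bit 2 = 1  t=0,i=4
  ..# -> .   bit 1 = 0  t=0,i=3
  ... -> #   bit 0 = 1  t=0,i=2
  bits 01111101 = 125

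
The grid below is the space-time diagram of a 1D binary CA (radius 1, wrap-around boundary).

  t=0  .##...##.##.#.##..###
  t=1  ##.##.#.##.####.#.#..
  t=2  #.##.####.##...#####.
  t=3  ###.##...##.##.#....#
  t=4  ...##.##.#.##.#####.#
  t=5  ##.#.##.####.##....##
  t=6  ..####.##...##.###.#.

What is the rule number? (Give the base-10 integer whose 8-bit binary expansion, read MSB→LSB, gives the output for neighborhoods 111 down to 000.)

  [7] ### => .  t=0,i=19
  [6] ##. => .  t=0,i=2
  [5] #.# => #  t=0,i=0
  [4] #.. => #  t=0,i=3
  [3] .## => #  t=0,i=1
  [2] .#. => #  t=0,i=12
  [1] ..# => .  t=0,i=5
  [0] ... => #  t=0,i=4
  bits 00111101 = 61

61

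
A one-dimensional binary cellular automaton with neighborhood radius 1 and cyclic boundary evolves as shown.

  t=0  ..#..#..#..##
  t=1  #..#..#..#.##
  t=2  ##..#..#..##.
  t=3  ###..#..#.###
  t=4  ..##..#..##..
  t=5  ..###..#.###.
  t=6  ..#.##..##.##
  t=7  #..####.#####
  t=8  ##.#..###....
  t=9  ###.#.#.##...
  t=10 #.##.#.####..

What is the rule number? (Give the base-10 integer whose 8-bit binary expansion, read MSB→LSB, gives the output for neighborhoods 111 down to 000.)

  ###|.  b7=0 t=1,i=12
  ##.|#  b6=1 t=0,i=12
  #.#|#  b5=1 t=1,i=10
  #..|#  b4=1 t=0,i=0
  .##|#  b3=1 t=0,i=11
  .#.|.  b2=0 t=0,i=2
  ..#|.  b1=0 t=0,i=1
  ...|.  b0=0 t=4,i=0
  bits 01111000 = 120

120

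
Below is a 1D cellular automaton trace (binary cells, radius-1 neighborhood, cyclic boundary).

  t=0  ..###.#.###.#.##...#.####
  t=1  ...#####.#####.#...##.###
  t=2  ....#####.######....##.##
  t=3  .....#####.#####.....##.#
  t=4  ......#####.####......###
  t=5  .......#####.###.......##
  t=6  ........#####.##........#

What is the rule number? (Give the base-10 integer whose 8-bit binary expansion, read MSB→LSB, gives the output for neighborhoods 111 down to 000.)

  ###|#  b7=1 t=0,i=3
  ##.|#  b6=1 t=0,i=4
  #.#|#  b5=1 t=0,i=5
  #..|.  b4=0 t=0,i=0
  .##|.  b3=0 t=0,i=2
  .#.|#  b2=1 t=0,i=6
  ..#|.  b1=0 t=0,i=1
  ...|.  b0=0 t=0,i=17
  bits 11100100 = 228

228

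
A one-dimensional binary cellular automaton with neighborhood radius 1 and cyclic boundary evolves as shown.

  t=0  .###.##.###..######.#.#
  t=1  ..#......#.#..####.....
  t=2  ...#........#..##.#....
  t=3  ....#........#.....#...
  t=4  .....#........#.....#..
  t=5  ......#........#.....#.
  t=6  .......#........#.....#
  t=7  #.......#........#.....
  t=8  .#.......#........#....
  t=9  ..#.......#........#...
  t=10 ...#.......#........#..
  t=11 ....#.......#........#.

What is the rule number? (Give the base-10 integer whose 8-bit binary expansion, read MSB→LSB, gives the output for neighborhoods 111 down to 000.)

  [7] ### => #  t=0,i=2
  [6] ##. => .  t=0,i=3
  [5] #.# => .  t=0,i=0
  [4] #.. => #  t=0,i=11
  [3] .## => .  t=0,i=1
  [2] .#. => .  t=0,i=20
  [1] ..# => .  t=0,i=12
  [0] ... => .  t=1,i=0
  bits 10010000 = 144

144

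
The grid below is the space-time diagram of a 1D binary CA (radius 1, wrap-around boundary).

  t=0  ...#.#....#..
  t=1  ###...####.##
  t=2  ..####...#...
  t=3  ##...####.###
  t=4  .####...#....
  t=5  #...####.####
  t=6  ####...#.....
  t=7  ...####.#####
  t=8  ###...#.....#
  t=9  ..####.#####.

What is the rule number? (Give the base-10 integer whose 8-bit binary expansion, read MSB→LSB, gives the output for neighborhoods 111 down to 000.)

83

  ###|.  b7=0 t=1,i=0
  ##.|#  b6=1 t=1,i=2
  #.#|.  b5=0 t=0,i=4
  #..|#  b4=1 t=0,i=6
  .##|.  b3=0 t=1,i=6
  .#.|.  b2=0 t=0,i=3
  ..#|#  b1=1 t=0,i=2
  ...|#  b0=1 t=0,i=0
  bits 01010011 = 83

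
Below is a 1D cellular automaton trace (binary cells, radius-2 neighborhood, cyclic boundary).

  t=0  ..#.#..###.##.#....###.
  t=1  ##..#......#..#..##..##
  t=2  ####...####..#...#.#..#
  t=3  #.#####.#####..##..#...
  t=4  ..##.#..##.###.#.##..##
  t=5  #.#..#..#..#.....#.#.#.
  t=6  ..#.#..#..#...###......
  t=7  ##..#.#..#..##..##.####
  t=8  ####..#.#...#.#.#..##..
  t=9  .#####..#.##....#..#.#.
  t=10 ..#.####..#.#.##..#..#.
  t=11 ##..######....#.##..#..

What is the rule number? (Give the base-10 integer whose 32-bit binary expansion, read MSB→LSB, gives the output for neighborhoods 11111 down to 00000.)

1406566479

  #####|.  b31=0 t=2,i=1
  ####.|#  b30=1 t=1,i=0
  ###.#|.  b29=0 t=0,i=9
  ###..|#  b28=1 t=0,i=21
  ##.##|.  b27=0 t=0,i=10
  ##.#.|.  b26=0 t=0,i=13
  ##..#|#  b25=1 t=1,i=2
  ##...|#  b24=1 t=0,i=22
  #.###|#  b23=1 t=3,i=2
  #.##.|#  b22=1 t=0,i=11
  #.#.#|.  b21=0 t=4,i=15
  #.#..|#  b20=1 t=0,i=4
  #..##|.  b19=0 t=0,i=6
  #..#.|#  b18=1 t=1,i=3
  #...#|#  b17=1 t=0,i=0
  #....|.  b16=0 t=0,i=16
  .####|#  b15=1 t=1,i=22
  .###.|.  b14=0 t=0,i=8
  .##.#|.  b13=0 t=0,i=12
  .##..|.  b12=0 t=1,i=18
  .#.##|.  b11=0 t=3,i=1
  .#.#.|.  b10=0 t=0,i=3
  .#..#|.  b9=0 t=0,i=5
  .#...|.  b8=0 t=0,i=15
  ..###|.  b7=0 t=0,i=7
  ..##.|#  b6=1 t=1,i=17
  ..#.#|.  b5=0 t=0,i=2
  ..#..|.  b4=0 t=1,i=4
  ...##|#  b3=1 t=0,i=18
  ...#.|#  b2=1 t=0,i=1
  ....#|#  b1=1 t=0,i=17
  .....|#  b0=1 t=1,i=7
  bits 01010011110101101000000001001111 = 1406566479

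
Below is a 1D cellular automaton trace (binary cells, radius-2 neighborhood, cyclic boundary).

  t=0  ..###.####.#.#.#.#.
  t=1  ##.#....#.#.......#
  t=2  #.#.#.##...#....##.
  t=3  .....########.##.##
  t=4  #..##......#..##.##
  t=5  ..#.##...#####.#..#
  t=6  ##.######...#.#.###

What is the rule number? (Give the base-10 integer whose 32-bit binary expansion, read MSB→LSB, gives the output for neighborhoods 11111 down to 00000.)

1162771230

  [31] ##### => .  t=3,i=7
  [30] ####. => #  t=0,i=8
  [29] ###.# => .  t=0,i=4
  [28] ###.. => .  t=4,i=0
  [27] ##.## => .  t=0,i=5
  [26] ##.#. => #  t=0,i=10
  [25] ##..# => .  t=4,i=1
  [24] ##... => #  t=2,i=8
  [23] #.### => .  t=0,i=6
  [22] #.##. => #  t=2,i=6
  [21] #.#.# => .  t=0,i=11
  [20] #.#.. => .  t=0,i=17
  [19] #..## => #  t=4,i=2
  [18] #..#. => #  t=5,i=1
  [17] #...# => #  t=0,i=0
  [16] #.... => .  t=1,i=5
  [15] .#### => .  t=0,i=7
  [14] .###. => #  t=0,i=3
  [13] .##.# => #  t=2,i=17
  [12] .##.. => #  t=2,i=7
  [11] .#.## => #  t=2,i=5
  [10] .#.#. => .  t=0,i=12
  [9] .#..# => #  t=4,i=12
  [8] .#... => #  t=0,i=18
  [7] ..### => .  t=0,i=2
  [6] ..##. => .  t=2,i=16
  [5] ..#.# => .  t=1,i=8
  [4] ..#.. => #  t=2,i=11
  [3] ...## => #  t=0,i=1
  [2] ...#. => #  t=1,i=7
  [1] ....# => #  t=1,i=6
  [0] ..... => .  t=1,i=13
  bits 01000101010011100111101100011110 = 1162771230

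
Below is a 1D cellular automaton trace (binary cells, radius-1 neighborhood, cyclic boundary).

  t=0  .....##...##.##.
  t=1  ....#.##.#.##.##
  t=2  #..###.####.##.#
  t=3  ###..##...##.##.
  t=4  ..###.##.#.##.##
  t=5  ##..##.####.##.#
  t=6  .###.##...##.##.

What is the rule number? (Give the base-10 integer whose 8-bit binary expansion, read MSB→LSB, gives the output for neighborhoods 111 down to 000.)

118

  ###|.  b7=0 t=2,i=4
  ##.|#  b6=1 t=0,i=6
  #.#|#  b5=1 t=0,i=12
  #..|#  b4=1 t=0,i=7
  .##|.  b3=0 t=0,i=5
  .#.|#  b2=1 t=1,i=4
  ..#|#  b1=1 t=0,i=4
  ...|.  b0=0 t=0,i=0
  bits 01110110 = 118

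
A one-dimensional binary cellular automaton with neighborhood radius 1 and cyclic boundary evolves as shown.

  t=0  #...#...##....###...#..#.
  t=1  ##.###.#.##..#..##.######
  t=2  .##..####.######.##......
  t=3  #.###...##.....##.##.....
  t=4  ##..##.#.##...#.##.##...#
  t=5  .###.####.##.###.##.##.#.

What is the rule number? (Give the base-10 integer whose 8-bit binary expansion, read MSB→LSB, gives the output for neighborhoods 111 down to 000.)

118

  ### -> .   bit 7 = 0  t=0,i=15
  ##. -> #   bit 6 = 1  t=0,i=9
  #.# -> #   bit 5 = 1  t=0,i=24
  #.. -> #   bit 4 = 1  t=0,i=1
  .## -> .   bit 3 = 0  t=0,i=8
  .#. -> #   bit 2 = 1  t=0,i=0
  ..# -> #   bit 1 = 1  t=0,i=3
  ... -> .   bit 0 = 0  t=0,i=2
  bits 01110110 = 118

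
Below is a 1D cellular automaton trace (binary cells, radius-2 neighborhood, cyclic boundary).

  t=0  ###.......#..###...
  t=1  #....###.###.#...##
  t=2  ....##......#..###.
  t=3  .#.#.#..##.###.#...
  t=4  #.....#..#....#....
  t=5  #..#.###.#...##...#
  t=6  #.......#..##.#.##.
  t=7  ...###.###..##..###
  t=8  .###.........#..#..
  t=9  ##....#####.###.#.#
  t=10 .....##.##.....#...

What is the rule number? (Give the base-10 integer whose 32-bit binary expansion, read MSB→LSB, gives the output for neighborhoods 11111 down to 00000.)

3292672669

  nb #####: next=#  (t=9,i=8, bit31=1)
  nb ####.: next=#  (t=9,i=9, bit30=1)
  nb ###.#: next=.  (t=1,i=7, bit29=0)
  nb ###..: next=.  (t=0,i=2, bit28=0)
  nb ##.##: next=.  (t=1,i=8, bit27=0)
  nb ##.#.: next=#  (t=1,i=12, bit26=1)
  nb ##..#: next=.  (t=5,i=1, bit25=0)
  nb ##...: next=.  (t=0,i=3, bit24=0)
  nb #.###: next=.  (t=1,i=9, bit23=0)
  nb #.##.: next=#  (t=6,i=16, bit22=1)
  nb #.#.#: next=.  (t=3,i=3, bit21=0)
  nb #.#..: next=.  (t=1,i=13, bit20=0)
  nb #..##: next=.  (t=0,i=12, bit19=0)
  nb #..#.: next=.  (t=4,i=8, bit18=0)
  nb #...#: next=#  (t=0,i=17, bit17=1)
  nb #....: next=.  (t=0,i=4, bit16=0)
  nb .####: next=.  (t=9,i=7, bit15=0)
  nb .###.: next=.  (t=0,i=1, bit14=0)
  nb .##.#: next=#  (t=3,i=9, bit13=1)
  nb .##..: next=#  (t=2,i=5, bit12=1)
  nb .#.##: next=.  (t=5,i=4, bit11=0)
  nb .#.#.: next=.  (t=3,i=2, bit10=0)
  nb .#..#: next=#  (t=0,i=11, bit9=1)
  nb .#...: next=.  (t=1,i=14, bit8=0)
  nb ..###: next=#  (t=0,i=0, bit7=1)
  nb ..##.: next=.  (t=2,i=4, bit6=0)
  nb ..#.#: next=.  (t=3,i=1, bit5=0)
  nb ..#..: next=#  (t=0,i=10, bit4=1)
  nb ...##: next=#  (t=0,i=18, bit3=1)
  nb ...#.: next=#  (t=0,i=9, bit2=1)
  nb ....#: next=.  (t=0,i=8, bit1=0)
  nb .....: next=#  (t=0,i=5, bit0=1)
  bits 11000100010000100011001010011101 = 3292672669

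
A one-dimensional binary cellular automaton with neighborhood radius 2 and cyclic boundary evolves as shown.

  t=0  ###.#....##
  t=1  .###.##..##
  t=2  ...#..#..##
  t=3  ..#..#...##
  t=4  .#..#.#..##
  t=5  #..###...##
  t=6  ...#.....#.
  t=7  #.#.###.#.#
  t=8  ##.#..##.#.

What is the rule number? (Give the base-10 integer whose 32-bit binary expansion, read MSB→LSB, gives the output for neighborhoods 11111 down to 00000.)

1678097893

  [31] ##### => .  t=0,i=0
  [30] ####. => #  t=0,i=1
  [29] ###.# => #  t=0,i=2
  [28] ###.. => .  t=5,i=0
  [27] ##.## => .  t=1,i=0
  [26] ##.#. => #  t=0,i=3
  [25] ##..# => .  t=1,i=7
  [24] ##... => .  t=2,i=0
  [23] #.### => .  t=1,i=1
  [22] #.##. => .  t=1,i=5
  [21] #.#.# => .  t=7,i=2
  [20] #.#.. => .  t=0,i=4
  [19] #..## => .  t=1,i=8
  [18] #..#. => #  t=2,i=5
  [17] #...# => .  t=2,i=1
  [16] #.... => #  t=0,i=6
  [15] .#### => #  t=0,i=10
  [14] .###. => .  t=1,i=2
  [13] .##.# => #  t=1,i=10
  [12] .##.. => #  t=1,i=6
  [11] .#.## => #  t=7,i=3
  [10] .#.#. => #  t=4,i=5
  [9] .#..# => .  t=2,i=4
  [8] .#... => #  t=0,i=5
  [7] ..### => #  t=0,i=9
  [6] ..##. => #  t=1,i=9
  [5] ..#.# => #  t=4,i=4
  [4] ..#.. => .  t=2,i=3
  [3] ...## => .  t=0,i=8
  [2] ...#. => #  t=2,i=2
  [1] ....# => .  t=0,i=7
  [0] ..... => #  t=6,i=6
  bits 01100100000001011011110111100101 = 1678097893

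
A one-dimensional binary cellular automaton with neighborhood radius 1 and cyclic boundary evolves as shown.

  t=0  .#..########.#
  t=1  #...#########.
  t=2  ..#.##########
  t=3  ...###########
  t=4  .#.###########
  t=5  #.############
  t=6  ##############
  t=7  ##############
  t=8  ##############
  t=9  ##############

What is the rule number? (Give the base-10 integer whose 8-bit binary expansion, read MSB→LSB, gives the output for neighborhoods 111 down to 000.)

  [7] ### => #  t=0,i=5
  [6] ##. => #  t=0,i=11
  [5] #.# => #  t=0,i=0
  [4] #.. => .  t=0,i=2
  [3] .## => #  t=0,i=4
  [2] .#. => .  t=0,i=1
  [1] ..# => .  t=0,i=3
  [0] ... => #  t=1,i=2
  bits 11101001 = 233

233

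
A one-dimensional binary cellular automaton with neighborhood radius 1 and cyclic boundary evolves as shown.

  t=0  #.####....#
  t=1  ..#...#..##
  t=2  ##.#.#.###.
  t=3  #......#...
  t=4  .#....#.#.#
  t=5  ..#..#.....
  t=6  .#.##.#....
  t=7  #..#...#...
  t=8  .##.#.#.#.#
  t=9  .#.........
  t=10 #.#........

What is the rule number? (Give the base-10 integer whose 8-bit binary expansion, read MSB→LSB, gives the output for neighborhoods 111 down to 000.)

26

  ### -> .   bit 7 = 0  t=0,i=3
  ##. -> .   bit 6 = 0  t=0,i=0
  #.# -> .   bit 5 = 0  t=0,i=1
  #.. -> #   bit 4 = 1  t=0,i=6
  .## -> #   bit 3 = 1  t=0,i=2
  .#. -> .   bit 2 = 0  t=1,i=2
  ..# -> #   bit 1 = 1  t=0,i=9
  ... -> .   bit 0 = 0  t=0,i=7
  bits 00011010 = 26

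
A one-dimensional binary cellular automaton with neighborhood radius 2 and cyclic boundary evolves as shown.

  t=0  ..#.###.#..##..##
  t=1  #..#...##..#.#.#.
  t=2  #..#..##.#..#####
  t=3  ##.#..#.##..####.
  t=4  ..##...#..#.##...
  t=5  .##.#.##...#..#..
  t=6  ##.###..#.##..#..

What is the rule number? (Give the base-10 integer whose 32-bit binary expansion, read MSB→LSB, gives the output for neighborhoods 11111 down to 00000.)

2536541404

  ##### -> #   bit 31 = 1  t=2,i=14
  ####. -> .   bit 30 = 0  t=2,i=16
  ###.# -> .   bit 29 = 0  t=0,i=6
  ###.. -> #   bit 28 = 1  t=2,i=0
  ##.## -> .   bit 27 = 0  t=3,i=16
  ##.#. -> #   bit 26 = 1  t=0,i=7
  ##..# -> #   bit 25 = 1  t=0,i=0
  ##... -> #   bit 24 = 1  t=4,i=4
  #.### -> .   bit 23 = 0  t=0,i=4
  #.##. -> .   bit 22 = 0  t=3,i=0
  #.#.# -> #   bit 21 = 1  t=1,i=13
  #.#.. -> #   bit 20 = 1  t=0,i=8
  #..## -> .   bit 19 = 0  t=0,i=10
  #..#. -> .   bit 18 = 0  t=0,i=1
  #...# -> .   bit 17 = 0  t=1,i=5
  #.... -> .   bit 16 = 0  t=4,i=15
  .#### -> #   bit 15 = 1  t=2,i=13
  .###. -> .   bit 14 = 0  t=0,i=5
  .##.# -> .   bit 13 = 0  t=2,i=7
  .##.. -> .   bit 12 = 0  t=0,i=12
  .#.## -> #   bit 11 = 1  t=0,i=3
  .#.#. -> #   bit 10 = 1  t=1,i=12
  .#..# -> .   bit 9 = 0  t=0,i=9
  .#... -> .   bit 8 = 0  t=1,i=4
  ..### -> #   bit 7 = 1  t=2,i=12
  ..##. -> #   bit 6 = 1  t=0,i=11
  ..#.# -> .   bit 5 = 0  t=0,i=2
  ..#.. -> #   bit 4 = 1  t=1,i=3
  ...## -> #   bit 3 = 1  t=1,i=6
  ...#. -> #   bit 2 = 1  t=4,i=6
  ....# -> .   bit 1 = 0  t=4,i=0
  ..... -> .   bit 0 = 0  t=4,i=16
  bits 10010111001100001000110011011100 = 2536541404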